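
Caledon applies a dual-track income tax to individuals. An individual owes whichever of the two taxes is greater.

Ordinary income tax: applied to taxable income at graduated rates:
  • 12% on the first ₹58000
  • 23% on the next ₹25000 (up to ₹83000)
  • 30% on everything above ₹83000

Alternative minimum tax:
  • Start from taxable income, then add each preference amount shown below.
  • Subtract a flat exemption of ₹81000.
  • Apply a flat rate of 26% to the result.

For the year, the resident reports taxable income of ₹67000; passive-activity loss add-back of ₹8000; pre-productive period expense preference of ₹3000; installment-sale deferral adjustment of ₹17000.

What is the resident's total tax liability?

₹9030

Alternative minimum tax:
  Adjusted income: ₹67000 + ₹8000 + ₹3000 + ₹17000 = ₹95000
  Less exemption ₹81000 → base ₹14000
  ₹14000 × 26% = ₹3640

Ordinary income tax:
  ₹58000 × 12% = ₹6960
  ₹9000 × 23% = ₹2070
  → ₹9030

₹9030 > ₹3640, so the ordinary income tax governs.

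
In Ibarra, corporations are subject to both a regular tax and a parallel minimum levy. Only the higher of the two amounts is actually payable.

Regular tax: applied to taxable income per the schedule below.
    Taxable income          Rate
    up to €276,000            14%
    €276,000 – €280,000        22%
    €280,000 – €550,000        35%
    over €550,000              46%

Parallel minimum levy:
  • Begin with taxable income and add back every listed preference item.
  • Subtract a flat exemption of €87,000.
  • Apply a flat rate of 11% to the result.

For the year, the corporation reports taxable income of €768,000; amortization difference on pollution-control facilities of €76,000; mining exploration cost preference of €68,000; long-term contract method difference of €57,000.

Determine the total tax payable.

Regular tax:
  €276,000 × 14% = €38,640
  €4,000 × 22% = €880
  €270,000 × 35% = €94,500
  €218,000 × 46% = €100,280
  → €234,300

Parallel minimum levy:
  Adjusted income: €768,000 + €76,000 + €68,000 + €57,000 = €969,000
  Less exemption €87,000 → base €882,000
  €882,000 × 11% = €97,020

€234,300 > €97,020, so the regular tax governs.

€234,300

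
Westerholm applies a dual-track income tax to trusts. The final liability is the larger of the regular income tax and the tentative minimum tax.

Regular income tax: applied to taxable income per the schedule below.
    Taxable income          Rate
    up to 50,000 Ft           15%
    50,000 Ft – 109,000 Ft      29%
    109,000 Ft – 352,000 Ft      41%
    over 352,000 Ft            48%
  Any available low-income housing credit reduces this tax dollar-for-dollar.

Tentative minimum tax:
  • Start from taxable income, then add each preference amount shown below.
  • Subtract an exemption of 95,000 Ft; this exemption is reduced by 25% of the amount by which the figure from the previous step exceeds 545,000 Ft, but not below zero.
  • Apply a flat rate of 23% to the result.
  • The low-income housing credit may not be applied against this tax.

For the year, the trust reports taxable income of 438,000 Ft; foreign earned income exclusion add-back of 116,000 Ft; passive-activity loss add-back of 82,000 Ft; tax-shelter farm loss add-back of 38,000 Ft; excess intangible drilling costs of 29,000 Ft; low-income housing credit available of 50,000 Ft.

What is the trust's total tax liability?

Regular income tax:
  50,000 Ft × 15% = 7,500 Ft
  59,000 Ft × 29% = 17,110 Ft
  243,000 Ft × 41% = 99,630 Ft
  86,000 Ft × 48% = 41,280 Ft
  → 165,520 Ft
  Less low-income housing credit 50,000 Ft → 115,520 Ft

Tentative minimum tax:
  Adjusted income: 438,000 Ft + 116,000 Ft + 82,000 Ft + 38,000 Ft + 29,000 Ft = 703,000 Ft
  Exemption: 95,000 Ft − 25% × (703,000 Ft − 545,000 Ft) = 95,000 Ft − 39,500 Ft = 55,500 Ft
  Base: 703,000 Ft − 55,500 Ft = 647,500 Ft
  647,500 Ft × 23% = 148,925 Ft

148,925 Ft > 115,520 Ft, so the tentative minimum tax is the binding amount.

148,925 Ft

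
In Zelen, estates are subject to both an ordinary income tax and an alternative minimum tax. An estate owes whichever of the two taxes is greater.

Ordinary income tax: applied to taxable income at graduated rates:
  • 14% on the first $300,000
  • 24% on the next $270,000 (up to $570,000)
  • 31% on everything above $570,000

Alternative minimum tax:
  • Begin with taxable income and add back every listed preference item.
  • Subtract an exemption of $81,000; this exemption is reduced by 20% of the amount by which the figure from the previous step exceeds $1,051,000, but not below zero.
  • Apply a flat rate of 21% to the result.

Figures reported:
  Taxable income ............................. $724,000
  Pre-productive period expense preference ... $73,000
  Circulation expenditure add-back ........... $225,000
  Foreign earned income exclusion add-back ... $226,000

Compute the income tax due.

$253,344

Ordinary income tax:
  $300,000 × 14% = $42,000
  $270,000 × 24% = $64,800
  $154,000 × 31% = $47,740
  → $154,540

Alternative minimum tax:
  Adjusted income: $724,000 + $73,000 + $225,000 + $226,000 = $1,248,000
  Exemption: $81,000 − 20% × ($1,248,000 − $1,051,000) = $81,000 − $39,400 = $41,600
  Base: $1,248,000 − $41,600 = $1,206,400
  $1,206,400 × 21% = $253,344

$253,344 > $154,540, so the alternative minimum tax is the binding amount.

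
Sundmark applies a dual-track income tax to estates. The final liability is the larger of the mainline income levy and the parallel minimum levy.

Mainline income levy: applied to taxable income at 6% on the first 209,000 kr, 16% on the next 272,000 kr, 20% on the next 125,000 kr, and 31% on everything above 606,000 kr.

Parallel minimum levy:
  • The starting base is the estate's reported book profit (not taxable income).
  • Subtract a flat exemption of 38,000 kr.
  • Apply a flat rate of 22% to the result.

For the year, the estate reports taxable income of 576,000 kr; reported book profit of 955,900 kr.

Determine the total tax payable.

201,938 kr

Parallel minimum levy:
  Base (reported book profit): 955,900 kr
  Less exemption 38,000 kr → base 917,900 kr
  917,900 kr × 22% = 201,938 kr

Mainline income levy:
  209,000 kr × 6% = 12,540 kr
  272,000 kr × 16% = 43,520 kr
  95,000 kr × 20% = 19,000 kr
  → 75,060 kr

201,938 kr > 75,060 kr, so the parallel minimum levy is the binding amount.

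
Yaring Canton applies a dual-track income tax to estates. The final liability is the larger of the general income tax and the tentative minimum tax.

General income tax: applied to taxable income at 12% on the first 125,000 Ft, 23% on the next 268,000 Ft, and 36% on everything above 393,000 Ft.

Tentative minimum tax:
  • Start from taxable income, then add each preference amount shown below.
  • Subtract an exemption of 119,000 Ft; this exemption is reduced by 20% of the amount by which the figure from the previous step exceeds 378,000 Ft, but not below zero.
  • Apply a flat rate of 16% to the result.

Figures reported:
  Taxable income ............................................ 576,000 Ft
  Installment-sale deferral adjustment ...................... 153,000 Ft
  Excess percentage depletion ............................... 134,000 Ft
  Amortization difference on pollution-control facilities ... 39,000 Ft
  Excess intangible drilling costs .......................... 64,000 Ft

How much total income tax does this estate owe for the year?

154,336 Ft

Tentative minimum tax:
  Adjusted income: 576,000 Ft + 153,000 Ft + 134,000 Ft + 39,000 Ft + 64,000 Ft = 966,000 Ft
  Exemption: 119,000 Ft − 20% × (966,000 Ft − 378,000 Ft) = 119,000 Ft − 117,600 Ft = 1,400 Ft
  Base: 966,000 Ft − 1,400 Ft = 964,600 Ft
  964,600 Ft × 16% = 154,336 Ft

General income tax:
  125,000 Ft × 12% = 15,000 Ft
  268,000 Ft × 23% = 61,640 Ft
  183,000 Ft × 36% = 65,880 Ft
  → 142,520 Ft

154,336 Ft > 142,520 Ft, so the tentative minimum tax is the binding amount.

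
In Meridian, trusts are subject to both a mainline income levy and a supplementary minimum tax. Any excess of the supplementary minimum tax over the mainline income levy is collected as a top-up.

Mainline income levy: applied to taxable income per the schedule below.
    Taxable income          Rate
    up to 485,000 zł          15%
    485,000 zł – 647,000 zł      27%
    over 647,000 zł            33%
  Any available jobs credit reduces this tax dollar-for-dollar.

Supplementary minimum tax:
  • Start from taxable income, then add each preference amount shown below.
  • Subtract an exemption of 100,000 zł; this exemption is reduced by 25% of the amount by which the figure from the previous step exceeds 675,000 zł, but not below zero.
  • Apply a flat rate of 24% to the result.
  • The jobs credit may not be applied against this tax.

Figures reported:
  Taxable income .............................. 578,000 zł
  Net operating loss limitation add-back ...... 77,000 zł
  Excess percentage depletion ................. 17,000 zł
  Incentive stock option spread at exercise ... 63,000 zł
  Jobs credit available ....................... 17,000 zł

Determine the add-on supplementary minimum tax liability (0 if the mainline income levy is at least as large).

75,140 zł

Supplementary minimum tax:
  Adjusted income: 578,000 zł + 77,000 zł + 17,000 zł + 63,000 zł = 735,000 zł
  Exemption: 100,000 zł − 25% × (735,000 zł − 675,000 zł) = 100,000 zł − 15,000 zł = 85,000 zł
  Base: 735,000 zł − 85,000 zł = 650,000 zł
  650,000 zł × 24% = 156,000 zł

Mainline income levy:
  485,000 zł × 15% = 72,750 zł
  93,000 zł × 27% = 25,110 zł
  → 97,860 zł
  Less jobs credit 17,000 zł → 80,860 zł

Excess of supplementary minimum tax over mainline income levy: 156,000 zł − 80,860 zł = 75,140 zł.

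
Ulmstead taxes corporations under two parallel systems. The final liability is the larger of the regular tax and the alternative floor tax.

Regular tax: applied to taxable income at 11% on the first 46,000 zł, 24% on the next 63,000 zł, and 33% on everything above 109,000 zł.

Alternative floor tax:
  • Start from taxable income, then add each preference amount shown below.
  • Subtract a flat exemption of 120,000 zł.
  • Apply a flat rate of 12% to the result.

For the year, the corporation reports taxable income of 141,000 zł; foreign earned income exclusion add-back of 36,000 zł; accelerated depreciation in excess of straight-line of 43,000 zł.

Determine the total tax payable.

Alternative floor tax:
  Adjusted income: 141,000 zł + 36,000 zł + 43,000 zł = 220,000 zł
  Less exemption 120,000 zł → base 100,000 zł
  100,000 zł × 12% = 12,000 zł

Regular tax:
  46,000 zł × 11% = 5,060 zł
  63,000 zł × 24% = 15,120 zł
  32,000 zł × 33% = 10,560 zł
  → 30,740 zł

30,740 zł > 12,000 zł, so the regular tax governs.

30,740 zł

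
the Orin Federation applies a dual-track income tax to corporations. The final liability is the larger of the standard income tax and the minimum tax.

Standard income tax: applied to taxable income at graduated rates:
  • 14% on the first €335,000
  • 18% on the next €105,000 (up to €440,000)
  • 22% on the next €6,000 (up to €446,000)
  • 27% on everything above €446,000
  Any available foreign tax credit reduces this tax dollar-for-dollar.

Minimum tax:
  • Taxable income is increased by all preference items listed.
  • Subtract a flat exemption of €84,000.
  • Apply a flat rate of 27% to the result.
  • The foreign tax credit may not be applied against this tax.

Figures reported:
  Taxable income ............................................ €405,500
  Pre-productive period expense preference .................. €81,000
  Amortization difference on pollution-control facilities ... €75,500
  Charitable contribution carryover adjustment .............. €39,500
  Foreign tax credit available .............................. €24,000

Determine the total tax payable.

€139,725

Minimum tax:
  Adjusted income: €405,500 + €81,000 + €75,500 + €39,500 = €601,500
  Less exemption €84,000 → base €517,500
  €517,500 × 27% = €139,725

Standard income tax:
  €335,000 × 14% = €46,900
  €70,500 × 18% = €12,690
  → €59,590
  Less foreign tax credit €24,000 → €35,590

€139,725 > €35,590, so the minimum tax is the binding amount.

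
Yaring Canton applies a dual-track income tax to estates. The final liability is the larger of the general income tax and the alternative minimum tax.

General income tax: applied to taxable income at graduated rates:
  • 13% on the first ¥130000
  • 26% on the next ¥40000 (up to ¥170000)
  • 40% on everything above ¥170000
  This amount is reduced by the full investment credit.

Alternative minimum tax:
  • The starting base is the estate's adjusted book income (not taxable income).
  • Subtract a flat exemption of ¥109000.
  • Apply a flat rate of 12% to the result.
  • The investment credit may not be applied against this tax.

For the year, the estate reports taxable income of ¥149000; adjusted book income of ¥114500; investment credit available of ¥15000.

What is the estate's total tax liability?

¥6840

Alternative minimum tax:
  Base (adjusted book income): ¥114500
  Less exemption ¥109000 → base ¥5500
  ¥5500 × 12% = ¥660

General income tax:
  ¥130000 × 13% = ¥16900
  ¥19000 × 26% = ¥4940
  → ¥21840
  Less investment credit ¥15000 → ¥6840

¥6840 > ¥660, so the general income tax governs.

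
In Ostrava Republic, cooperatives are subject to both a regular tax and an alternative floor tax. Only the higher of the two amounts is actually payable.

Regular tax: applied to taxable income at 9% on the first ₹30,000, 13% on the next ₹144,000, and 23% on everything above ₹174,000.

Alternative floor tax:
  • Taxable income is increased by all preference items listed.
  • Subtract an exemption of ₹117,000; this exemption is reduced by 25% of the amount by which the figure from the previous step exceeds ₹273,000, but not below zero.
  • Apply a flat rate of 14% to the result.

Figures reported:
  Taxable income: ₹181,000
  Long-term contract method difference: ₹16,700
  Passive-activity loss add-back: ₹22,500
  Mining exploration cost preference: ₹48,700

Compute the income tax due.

₹23,030

Regular tax:
  ₹30,000 × 9% = ₹2,700
  ₹144,000 × 13% = ₹18,720
  ₹7,000 × 23% = ₹1,610
  → ₹23,030

Alternative floor tax:
  Adjusted income: ₹181,000 + ₹16,700 + ₹22,500 + ₹48,700 = ₹268,900
  Exemption: ₹268,900 ≤ ₹273,000, so full ₹117,000 applies
  Base: ₹268,900 − ₹117,000 = ₹151,900
  ₹151,900 × 14% = ₹21,266

₹23,030 > ₹21,266, so the regular tax governs.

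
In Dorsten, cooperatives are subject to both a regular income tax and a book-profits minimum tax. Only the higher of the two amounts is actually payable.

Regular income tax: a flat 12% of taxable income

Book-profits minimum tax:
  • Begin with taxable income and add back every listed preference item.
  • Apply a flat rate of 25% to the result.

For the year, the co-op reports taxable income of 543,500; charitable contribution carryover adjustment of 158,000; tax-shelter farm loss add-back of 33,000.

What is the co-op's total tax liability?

Regular income tax:
  543,500 × 12% = 65,220

Book-profits minimum tax:
  Adjusted income: 543,500 + 158,000 + 33,000 = 734,500
  734,500 × 25% = 183,625

183,625 > 65,220, so the book-profits minimum tax is the binding amount.

183,625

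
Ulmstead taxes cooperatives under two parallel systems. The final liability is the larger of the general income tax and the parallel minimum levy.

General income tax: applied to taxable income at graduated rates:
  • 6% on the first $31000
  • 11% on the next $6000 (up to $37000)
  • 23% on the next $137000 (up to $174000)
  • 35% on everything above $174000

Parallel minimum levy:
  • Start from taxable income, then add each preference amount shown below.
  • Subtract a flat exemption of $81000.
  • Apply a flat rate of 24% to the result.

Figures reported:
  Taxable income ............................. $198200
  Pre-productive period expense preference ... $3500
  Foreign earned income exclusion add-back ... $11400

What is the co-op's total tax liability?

Parallel minimum levy:
  Adjusted income: $198200 + $3500 + $11400 = $213100
  Less exemption $81000 → base $132100
  $132100 × 24% = $31704

General income tax:
  $31000 × 6% = $1860
  $6000 × 11% = $660
  $137000 × 23% = $31510
  $24200 × 35% = $8470
  → $42500

$42500 > $31704, so the general income tax governs.

$42500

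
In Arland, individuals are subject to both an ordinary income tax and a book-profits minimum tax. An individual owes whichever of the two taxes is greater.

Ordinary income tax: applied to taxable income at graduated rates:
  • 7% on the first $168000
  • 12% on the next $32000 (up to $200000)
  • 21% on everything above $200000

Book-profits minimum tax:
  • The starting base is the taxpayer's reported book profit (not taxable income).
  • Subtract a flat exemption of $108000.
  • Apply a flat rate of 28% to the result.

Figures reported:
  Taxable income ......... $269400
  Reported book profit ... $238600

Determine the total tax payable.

$36568

Book-profits minimum tax:
  Base (reported book profit): $238600
  Less exemption $108000 → base $130600
  $130600 × 28% = $36568

Ordinary income tax:
  $168000 × 7% = $11760
  $32000 × 12% = $3840
  $69400 × 21% = $14574
  → $30174

$36568 > $30174, so the book-profits minimum tax is the binding amount.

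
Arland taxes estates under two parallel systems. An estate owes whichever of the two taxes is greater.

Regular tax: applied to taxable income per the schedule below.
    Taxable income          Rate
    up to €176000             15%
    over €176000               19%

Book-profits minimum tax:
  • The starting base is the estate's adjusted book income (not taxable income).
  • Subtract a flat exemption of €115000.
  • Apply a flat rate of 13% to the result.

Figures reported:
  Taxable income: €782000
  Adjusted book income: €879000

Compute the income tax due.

Regular tax:
  €176000 × 15% = €26400
  €606000 × 19% = €115140
  → €141540

Book-profits minimum tax:
  Base (adjusted book income): €879000
  Less exemption €115000 → base €764000
  €764000 × 13% = €99320

€141540 > €99320, so the regular tax governs.

€141540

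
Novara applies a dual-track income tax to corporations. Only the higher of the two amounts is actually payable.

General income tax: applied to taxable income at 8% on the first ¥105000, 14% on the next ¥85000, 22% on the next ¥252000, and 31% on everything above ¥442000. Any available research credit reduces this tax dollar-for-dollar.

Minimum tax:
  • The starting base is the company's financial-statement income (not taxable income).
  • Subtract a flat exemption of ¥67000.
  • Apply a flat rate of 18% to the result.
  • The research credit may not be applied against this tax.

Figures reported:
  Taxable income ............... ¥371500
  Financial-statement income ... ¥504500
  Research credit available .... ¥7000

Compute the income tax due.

¥78750

General income tax:
  ¥105000 × 8% = ¥8400
  ¥85000 × 14% = ¥11900
  ¥181500 × 22% = ¥39930
  → ¥60230
  Less research credit ¥7000 → ¥53230

Minimum tax:
  Base (financial-statement income): ¥504500
  Less exemption ¥67000 → base ¥437500
  ¥437500 × 18% = ¥78750

¥78750 > ¥53230, so the minimum tax is the binding amount.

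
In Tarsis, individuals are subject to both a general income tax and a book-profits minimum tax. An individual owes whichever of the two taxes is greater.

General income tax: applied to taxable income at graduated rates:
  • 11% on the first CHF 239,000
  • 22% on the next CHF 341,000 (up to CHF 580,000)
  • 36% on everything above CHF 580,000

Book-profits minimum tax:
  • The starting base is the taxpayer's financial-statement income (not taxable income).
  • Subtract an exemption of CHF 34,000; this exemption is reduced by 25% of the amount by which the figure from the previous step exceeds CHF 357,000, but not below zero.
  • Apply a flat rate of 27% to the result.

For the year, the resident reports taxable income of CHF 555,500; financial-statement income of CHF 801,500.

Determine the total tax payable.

General income tax:
  CHF 239,000 × 11% = CHF 26,290
  CHF 316,500 × 22% = CHF 69,630
  → CHF 95,920

Book-profits minimum tax:
  Base (financial-statement income): CHF 801,500
  Exemption: 25% × (CHF 801,500 − CHF 357,000) = CHF 111,125 ≥ CHF 34,000, so the exemption is fully phased out
  Base: CHF 801,500 − CHF 0 = CHF 801,500
  CHF 801,500 × 27% = CHF 216,405

CHF 216,405 > CHF 95,920, so the book-profits minimum tax is the binding amount.

CHF 216,405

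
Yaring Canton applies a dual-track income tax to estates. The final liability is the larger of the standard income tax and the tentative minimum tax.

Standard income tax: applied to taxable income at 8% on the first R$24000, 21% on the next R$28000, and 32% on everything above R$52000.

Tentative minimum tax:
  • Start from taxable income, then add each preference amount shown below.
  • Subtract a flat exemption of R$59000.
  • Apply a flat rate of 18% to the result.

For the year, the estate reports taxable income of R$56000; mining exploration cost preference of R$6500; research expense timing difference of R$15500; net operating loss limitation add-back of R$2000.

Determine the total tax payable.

Tentative minimum tax:
  Adjusted income: R$56000 + R$6500 + R$15500 + R$2000 = R$80000
  Less exemption R$59000 → base R$21000
  R$21000 × 18% = R$3780

Standard income tax:
  R$24000 × 8% = R$1920
  R$28000 × 21% = R$5880
  R$4000 × 32% = R$1280
  → R$9080

R$9080 > R$3780, so the standard income tax governs.

R$9080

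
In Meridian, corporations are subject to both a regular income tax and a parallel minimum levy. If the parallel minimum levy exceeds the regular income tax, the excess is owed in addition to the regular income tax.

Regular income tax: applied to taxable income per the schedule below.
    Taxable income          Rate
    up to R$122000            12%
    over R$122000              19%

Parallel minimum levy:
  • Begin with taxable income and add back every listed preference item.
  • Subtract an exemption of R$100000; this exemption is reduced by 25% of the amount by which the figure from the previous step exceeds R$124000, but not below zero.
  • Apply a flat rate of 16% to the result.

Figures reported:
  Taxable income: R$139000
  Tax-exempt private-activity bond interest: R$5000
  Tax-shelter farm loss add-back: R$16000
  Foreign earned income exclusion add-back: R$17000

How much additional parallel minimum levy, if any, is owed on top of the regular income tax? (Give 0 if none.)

Regular income tax:
  R$122000 × 12% = R$14640
  R$17000 × 19% = R$3230
  → R$17870

Parallel minimum levy:
  Adjusted income: R$139000 + R$5000 + R$16000 + R$17000 = R$177000
  Exemption: R$100000 − 25% × (R$177000 − R$124000) = R$100000 − R$13250 = R$86750
  Base: R$177000 − R$86750 = R$90250
  R$90250 × 16% = R$14440

R$14440 ≤ R$17870, so no add-on is due.

R$0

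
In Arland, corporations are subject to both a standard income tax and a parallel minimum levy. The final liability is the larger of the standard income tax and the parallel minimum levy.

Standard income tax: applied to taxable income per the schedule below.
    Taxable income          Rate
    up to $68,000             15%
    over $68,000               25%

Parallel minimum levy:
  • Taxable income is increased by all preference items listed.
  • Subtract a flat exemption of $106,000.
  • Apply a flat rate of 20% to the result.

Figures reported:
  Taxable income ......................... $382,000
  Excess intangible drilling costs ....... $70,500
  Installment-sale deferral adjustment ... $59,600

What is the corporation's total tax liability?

Standard income tax:
  $68,000 × 15% = $10,200
  $314,000 × 25% = $78,500
  → $88,700

Parallel minimum levy:
  Adjusted income: $382,000 + $70,500 + $59,600 = $512,100
  Less exemption $106,000 → base $406,100
  $406,100 × 20% = $81,220

$88,700 > $81,220, so the standard income tax governs.

$88,700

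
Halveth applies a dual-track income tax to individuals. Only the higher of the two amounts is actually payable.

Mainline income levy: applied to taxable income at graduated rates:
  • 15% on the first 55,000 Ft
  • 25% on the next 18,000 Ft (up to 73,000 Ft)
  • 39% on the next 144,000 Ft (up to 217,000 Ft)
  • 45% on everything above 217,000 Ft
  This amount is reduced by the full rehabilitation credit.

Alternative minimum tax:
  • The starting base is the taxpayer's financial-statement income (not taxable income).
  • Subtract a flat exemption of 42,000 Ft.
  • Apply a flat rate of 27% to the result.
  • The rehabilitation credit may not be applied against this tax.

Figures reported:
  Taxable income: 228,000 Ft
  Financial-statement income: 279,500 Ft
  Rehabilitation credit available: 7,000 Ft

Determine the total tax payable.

Mainline income levy:
  55,000 Ft × 15% = 8,250 Ft
  18,000 Ft × 25% = 4,500 Ft
  144,000 Ft × 39% = 56,160 Ft
  11,000 Ft × 45% = 4,950 Ft
  → 73,860 Ft
  Less rehabilitation credit 7,000 Ft → 66,860 Ft

Alternative minimum tax:
  Base (financial-statement income): 279,500 Ft
  Less exemption 42,000 Ft → base 237,500 Ft
  237,500 Ft × 27% = 64,125 Ft

66,860 Ft > 64,125 Ft, so the mainline income levy governs.

66,860 Ft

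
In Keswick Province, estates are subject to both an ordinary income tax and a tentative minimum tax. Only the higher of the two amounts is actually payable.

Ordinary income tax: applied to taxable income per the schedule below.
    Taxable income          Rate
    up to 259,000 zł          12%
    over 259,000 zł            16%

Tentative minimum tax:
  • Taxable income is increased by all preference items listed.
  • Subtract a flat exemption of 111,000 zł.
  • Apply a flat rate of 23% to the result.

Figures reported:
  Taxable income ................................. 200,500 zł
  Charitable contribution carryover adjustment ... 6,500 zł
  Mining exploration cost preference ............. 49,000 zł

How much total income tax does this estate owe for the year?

33,350 zł

Ordinary income tax:
  200,500 zł × 12% = 24,060 zł

Tentative minimum tax:
  Adjusted income: 200,500 zł + 6,500 zł + 49,000 zł = 256,000 zł
  Less exemption 111,000 zł → base 145,000 zł
  145,000 zł × 23% = 33,350 zł

33,350 zł > 24,060 zł, so the tentative minimum tax is the binding amount.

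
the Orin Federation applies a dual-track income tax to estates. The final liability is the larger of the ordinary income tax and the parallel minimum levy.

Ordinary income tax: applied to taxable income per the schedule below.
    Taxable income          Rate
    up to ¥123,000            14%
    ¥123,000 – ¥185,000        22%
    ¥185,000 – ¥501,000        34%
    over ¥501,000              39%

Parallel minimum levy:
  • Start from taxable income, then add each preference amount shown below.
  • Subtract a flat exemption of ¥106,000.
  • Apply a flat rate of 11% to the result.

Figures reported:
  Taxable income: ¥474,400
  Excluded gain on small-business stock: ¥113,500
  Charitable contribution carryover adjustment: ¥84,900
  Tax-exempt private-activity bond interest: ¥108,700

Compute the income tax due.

¥129,256

Ordinary income tax:
  ¥123,000 × 14% = ¥17,220
  ¥62,000 × 22% = ¥13,640
  ¥289,400 × 34% = ¥98,396
  → ¥129,256

Parallel minimum levy:
  Adjusted income: ¥474,400 + ¥113,500 + ¥84,900 + ¥108,700 = ¥781,500
  Less exemption ¥106,000 → base ¥675,500
  ¥675,500 × 11% = ¥74,305

¥129,256 > ¥74,305, so the ordinary income tax governs.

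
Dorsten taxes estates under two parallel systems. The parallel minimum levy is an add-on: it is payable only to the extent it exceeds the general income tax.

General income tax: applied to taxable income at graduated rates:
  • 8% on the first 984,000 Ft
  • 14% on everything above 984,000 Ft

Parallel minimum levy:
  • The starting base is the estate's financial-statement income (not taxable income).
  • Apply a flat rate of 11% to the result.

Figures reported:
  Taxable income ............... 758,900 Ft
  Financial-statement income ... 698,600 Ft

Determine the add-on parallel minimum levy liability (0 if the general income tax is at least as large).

16,134 Ft

General income tax:
  758,900 Ft × 8% = 60,712 Ft

Parallel minimum levy:
  Base (financial-statement income): 698,600 Ft
  698,600 Ft × 11% = 76,846 Ft

Excess of parallel minimum levy over general income tax: 76,846 Ft − 60,712 Ft = 16,134 Ft.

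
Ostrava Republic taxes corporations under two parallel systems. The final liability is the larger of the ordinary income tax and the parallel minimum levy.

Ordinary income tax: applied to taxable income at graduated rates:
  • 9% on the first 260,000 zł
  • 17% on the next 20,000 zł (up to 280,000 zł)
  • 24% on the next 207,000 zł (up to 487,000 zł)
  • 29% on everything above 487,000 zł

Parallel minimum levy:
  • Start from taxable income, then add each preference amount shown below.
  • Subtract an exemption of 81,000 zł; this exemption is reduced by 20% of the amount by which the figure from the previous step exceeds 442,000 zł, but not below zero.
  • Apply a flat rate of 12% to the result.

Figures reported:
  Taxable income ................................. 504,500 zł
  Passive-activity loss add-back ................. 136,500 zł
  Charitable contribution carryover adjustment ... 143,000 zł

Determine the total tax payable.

Ordinary income tax:
  260,000 zł × 9% = 23,400 zł
  20,000 zł × 17% = 3,400 zł
  207,000 zł × 24% = 49,680 zł
  17,500 zł × 29% = 5,075 zł
  → 81,555 zł

Parallel minimum levy:
  Adjusted income: 504,500 zł + 136,500 zł + 143,000 zł = 784,000 zł
  Exemption: 81,000 zł − 20% × (784,000 zł − 442,000 zł) = 81,000 zł − 68,400 zł = 12,600 zł
  Base: 784,000 zł − 12,600 zł = 771,400 zł
  771,400 zł × 12% = 92,568 zł

92,568 zł > 81,555 zł, so the parallel minimum levy is the binding amount.

92,568 zł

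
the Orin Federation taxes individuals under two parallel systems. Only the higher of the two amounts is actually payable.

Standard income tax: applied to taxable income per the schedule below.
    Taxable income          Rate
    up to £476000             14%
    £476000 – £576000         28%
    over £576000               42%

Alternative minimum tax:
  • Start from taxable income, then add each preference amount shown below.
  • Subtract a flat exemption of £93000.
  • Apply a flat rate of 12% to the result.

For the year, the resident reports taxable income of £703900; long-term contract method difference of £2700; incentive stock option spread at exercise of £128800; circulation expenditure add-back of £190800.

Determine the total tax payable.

Alternative minimum tax:
  Adjusted income: £703900 + £2700 + £128800 + £190800 = £1026200
  Less exemption £93000 → base £933200
  £933200 × 12% = £111984

Standard income tax:
  £476000 × 14% = £66640
  £100000 × 28% = £28000
  £127900 × 42% = £53718
  → £148358

£148358 > £111984, so the standard income tax governs.

£148358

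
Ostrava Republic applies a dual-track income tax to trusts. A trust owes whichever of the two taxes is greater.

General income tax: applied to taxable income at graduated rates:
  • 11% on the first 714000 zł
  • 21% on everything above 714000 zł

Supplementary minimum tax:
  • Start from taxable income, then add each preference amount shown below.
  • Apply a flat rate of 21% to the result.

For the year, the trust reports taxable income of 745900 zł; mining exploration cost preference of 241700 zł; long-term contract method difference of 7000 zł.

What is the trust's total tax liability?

208866 zł

Supplementary minimum tax:
  Adjusted income: 745900 zł + 241700 zł + 7000 zł = 994600 zł
  994600 zł × 21% = 208866 zł

General income tax:
  714000 zł × 11% = 78540 zł
  31900 zł × 21% = 6699 zł
  → 85239 zł

208866 zł > 85239 zł, so the supplementary minimum tax is the binding amount.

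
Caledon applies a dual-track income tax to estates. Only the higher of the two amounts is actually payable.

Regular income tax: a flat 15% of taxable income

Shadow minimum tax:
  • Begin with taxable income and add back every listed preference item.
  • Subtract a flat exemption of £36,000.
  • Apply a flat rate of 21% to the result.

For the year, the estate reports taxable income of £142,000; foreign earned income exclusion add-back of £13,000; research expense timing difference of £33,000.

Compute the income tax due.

Regular income tax:
  £142,000 × 15% = £21,300

Shadow minimum tax:
  Adjusted income: £142,000 + £13,000 + £33,000 = £188,000
  Less exemption £36,000 → base £152,000
  £152,000 × 21% = £31,920

£31,920 > £21,300, so the shadow minimum tax is the binding amount.

£31,920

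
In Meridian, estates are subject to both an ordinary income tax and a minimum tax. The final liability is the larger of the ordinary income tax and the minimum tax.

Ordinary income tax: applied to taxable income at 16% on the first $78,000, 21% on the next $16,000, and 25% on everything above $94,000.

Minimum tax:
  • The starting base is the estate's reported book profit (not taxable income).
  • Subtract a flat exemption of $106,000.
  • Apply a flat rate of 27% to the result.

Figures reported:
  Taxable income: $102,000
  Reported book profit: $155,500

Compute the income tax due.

Minimum tax:
  Base (reported book profit): $155,500
  Less exemption $106,000 → base $49,500
  $49,500 × 27% = $13,365

Ordinary income tax:
  $78,000 × 16% = $12,480
  $16,000 × 21% = $3,360
  $8,000 × 25% = $2,000
  → $17,840

$17,840 > $13,365, so the ordinary income tax governs.

$17,840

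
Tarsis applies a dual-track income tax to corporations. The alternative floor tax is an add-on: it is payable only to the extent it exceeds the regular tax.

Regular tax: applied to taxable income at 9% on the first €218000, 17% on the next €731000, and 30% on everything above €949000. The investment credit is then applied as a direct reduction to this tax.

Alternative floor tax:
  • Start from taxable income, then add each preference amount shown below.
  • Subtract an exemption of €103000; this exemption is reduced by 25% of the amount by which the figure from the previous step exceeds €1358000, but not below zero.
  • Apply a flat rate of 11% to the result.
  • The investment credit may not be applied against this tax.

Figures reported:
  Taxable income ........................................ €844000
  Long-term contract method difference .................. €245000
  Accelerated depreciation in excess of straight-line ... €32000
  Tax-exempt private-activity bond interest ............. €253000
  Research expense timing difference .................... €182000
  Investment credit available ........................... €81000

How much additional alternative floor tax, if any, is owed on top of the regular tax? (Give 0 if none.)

Regular tax:
  €218000 × 9% = €19620
  €626000 × 17% = €106420
  → €126040
  Less investment credit €81000 → €45040

Alternative floor tax:
  Adjusted income: €844000 + €245000 + €32000 + €253000 + €182000 = €1556000
  Exemption: €103000 − 25% × (€1556000 − €1358000) = €103000 − €49500 = €53500
  Base: €1556000 − €53500 = €1502500
  €1502500 × 11% = €165275

Excess of alternative floor tax over regular tax: €165275 − €45040 = €120235.

€120235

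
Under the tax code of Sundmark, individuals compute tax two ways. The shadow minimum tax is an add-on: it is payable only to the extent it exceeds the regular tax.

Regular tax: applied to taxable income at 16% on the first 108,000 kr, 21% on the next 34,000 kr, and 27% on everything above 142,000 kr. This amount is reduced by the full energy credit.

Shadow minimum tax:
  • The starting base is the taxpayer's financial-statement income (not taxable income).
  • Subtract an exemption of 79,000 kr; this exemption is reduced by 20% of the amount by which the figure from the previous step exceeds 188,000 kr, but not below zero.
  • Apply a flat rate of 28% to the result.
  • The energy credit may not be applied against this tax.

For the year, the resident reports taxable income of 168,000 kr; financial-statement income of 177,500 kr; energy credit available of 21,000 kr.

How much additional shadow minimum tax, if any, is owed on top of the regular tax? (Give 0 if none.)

17,140 kr

Shadow minimum tax:
  Base (financial-statement income): 177,500 kr
  Exemption: 177,500 kr ≤ 188,000 kr, so full 79,000 kr applies
  Base: 177,500 kr − 79,000 kr = 98,500 kr
  98,500 kr × 28% = 27,580 kr

Regular tax:
  108,000 kr × 16% = 17,280 kr
  34,000 kr × 21% = 7,140 kr
  26,000 kr × 27% = 7,020 kr
  → 31,440 kr
  Less energy credit 21,000 kr → 10,440 kr

Excess of shadow minimum tax over regular tax: 27,580 kr − 10,440 kr = 17,140 kr.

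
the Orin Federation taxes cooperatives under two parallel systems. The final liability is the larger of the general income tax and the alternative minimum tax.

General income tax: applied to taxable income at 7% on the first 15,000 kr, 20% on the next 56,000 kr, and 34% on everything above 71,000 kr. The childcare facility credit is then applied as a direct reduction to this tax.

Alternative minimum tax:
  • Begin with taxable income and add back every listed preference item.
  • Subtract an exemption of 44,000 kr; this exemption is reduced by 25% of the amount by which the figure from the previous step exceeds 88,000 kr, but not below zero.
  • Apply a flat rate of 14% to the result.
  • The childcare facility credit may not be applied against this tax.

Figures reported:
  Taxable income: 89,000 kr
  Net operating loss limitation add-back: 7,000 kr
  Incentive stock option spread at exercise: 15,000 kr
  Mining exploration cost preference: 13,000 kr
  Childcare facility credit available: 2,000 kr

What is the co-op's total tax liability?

16,370 kr

General income tax:
  15,000 kr × 7% = 1,050 kr
  56,000 kr × 20% = 11,200 kr
  18,000 kr × 34% = 6,120 kr
  → 18,370 kr
  Less childcare facility credit 2,000 kr → 16,370 kr

Alternative minimum tax:
  Adjusted income: 89,000 kr + 7,000 kr + 15,000 kr + 13,000 kr = 124,000 kr
  Exemption: 44,000 kr − 25% × (124,000 kr − 88,000 kr) = 44,000 kr − 9,000 kr = 35,000 kr
  Base: 124,000 kr − 35,000 kr = 89,000 kr
  89,000 kr × 14% = 12,460 kr

16,370 kr > 12,460 kr, so the general income tax governs.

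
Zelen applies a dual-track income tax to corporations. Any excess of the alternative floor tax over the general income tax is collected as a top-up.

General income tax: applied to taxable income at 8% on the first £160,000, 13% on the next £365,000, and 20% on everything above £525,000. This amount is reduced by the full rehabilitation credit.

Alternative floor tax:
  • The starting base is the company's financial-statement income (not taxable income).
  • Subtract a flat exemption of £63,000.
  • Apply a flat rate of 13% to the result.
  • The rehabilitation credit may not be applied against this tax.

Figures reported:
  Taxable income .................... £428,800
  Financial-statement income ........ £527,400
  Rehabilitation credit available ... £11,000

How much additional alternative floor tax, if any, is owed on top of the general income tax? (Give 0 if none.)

£23,628

General income tax:
  £160,000 × 8% = £12,800
  £268,800 × 13% = £34,944
  → £47,744
  Less rehabilitation credit £11,000 → £36,744

Alternative floor tax:
  Base (financial-statement income): £527,400
  Less exemption £63,000 → base £464,400
  £464,400 × 13% = £60,372

Excess of alternative floor tax over general income tax: £60,372 − £36,744 = £23,628.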